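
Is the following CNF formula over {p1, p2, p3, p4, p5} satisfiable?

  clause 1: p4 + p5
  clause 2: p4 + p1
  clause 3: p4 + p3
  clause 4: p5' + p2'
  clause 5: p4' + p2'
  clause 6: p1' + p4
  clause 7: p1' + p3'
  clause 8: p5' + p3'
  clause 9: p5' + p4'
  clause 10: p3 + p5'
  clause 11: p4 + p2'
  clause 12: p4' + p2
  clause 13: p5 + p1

No, unsatisfiable

Suppose p4 = 1.
From the singleton clause (p2'), p2 = 0.
Now (p2) is unsatisfied and unit — conflict.
Backtrack on p4: now try p4 = 0.
From the singleton clause (p5), p5 = 1.
From the singleton clause (p1), p1 = 1.
Now (p1') is unsatisfied and unit — conflict.
Neither p4 = 1 nor p4 = 0 works.
No assignment satisfies every clause.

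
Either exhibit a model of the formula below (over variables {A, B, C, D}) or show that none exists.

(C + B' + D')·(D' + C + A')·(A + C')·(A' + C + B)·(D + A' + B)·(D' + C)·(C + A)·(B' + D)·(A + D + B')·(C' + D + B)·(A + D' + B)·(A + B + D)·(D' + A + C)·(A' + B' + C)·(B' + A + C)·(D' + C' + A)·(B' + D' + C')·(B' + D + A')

Branch on A: set A = 1.
Branch on D: set D = 1.
The clause (C) is unit, so C = 1.
The clause (B') is unit, so B = 0.
Every clause now holds.

A ↦ 1; B ↦ 0; C ↦ 1; D ↦ 1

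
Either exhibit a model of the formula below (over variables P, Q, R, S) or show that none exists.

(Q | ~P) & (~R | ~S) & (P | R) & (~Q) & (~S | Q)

P ↦ 0, Q ↦ 0, R ↦ 1, S ↦ 0

From the singleton clause (~Q), Q = 0.
From the singleton clause (~P), P = 0.
From the singleton clause (R), R = 1.
From the singleton clause (~S), S = 0.
This assignment satisfies each clause.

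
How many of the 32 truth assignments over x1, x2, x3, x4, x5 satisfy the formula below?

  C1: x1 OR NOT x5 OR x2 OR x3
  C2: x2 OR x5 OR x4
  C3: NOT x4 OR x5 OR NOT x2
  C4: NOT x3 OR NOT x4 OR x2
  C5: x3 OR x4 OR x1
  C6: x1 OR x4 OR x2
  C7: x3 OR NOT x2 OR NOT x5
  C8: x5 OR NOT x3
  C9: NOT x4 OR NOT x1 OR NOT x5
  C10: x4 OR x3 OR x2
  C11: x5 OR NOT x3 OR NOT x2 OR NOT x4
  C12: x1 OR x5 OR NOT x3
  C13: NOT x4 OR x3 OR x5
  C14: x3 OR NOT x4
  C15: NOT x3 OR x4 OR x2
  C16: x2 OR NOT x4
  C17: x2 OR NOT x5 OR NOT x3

4

There are 2^5 = 32 truth assignments over (x1, x2, x3, x4, x5).
Split on x5. With x5 = true, the clauses containing x5 are satisfied and NOT x5 drops from the rest; 3 of the 2^4 = 16 assignments to the other variables satisfy what remains.
With x5 = false, by the same count on the reduced clause set, 1 assignment works.
(One model: x1=F, x2=T, x3=T, x4=F, x5=T.)
Total: 3 + 1 = 4.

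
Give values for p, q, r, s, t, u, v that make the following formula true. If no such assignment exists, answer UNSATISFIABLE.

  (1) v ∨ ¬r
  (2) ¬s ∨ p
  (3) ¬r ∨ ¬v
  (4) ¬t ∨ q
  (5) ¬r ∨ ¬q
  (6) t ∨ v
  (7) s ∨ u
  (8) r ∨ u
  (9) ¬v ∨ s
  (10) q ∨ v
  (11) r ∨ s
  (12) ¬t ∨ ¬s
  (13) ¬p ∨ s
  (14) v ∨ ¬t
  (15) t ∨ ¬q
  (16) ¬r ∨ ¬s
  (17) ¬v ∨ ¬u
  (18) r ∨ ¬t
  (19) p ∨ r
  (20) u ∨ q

UNSATISFIABLE

Try v = True.
Unit clause (¬r) forces r = False.
Unit clause (u) forces u = True.
But (¬u) is also a unit clause — contradiction.
Undo v and try v = False.
Unit clause (¬r) forces r = False.
Unit clause (t) forces t = True.
But (¬t) is also a unit clause — contradiction.
Both values of v lead to a conflict.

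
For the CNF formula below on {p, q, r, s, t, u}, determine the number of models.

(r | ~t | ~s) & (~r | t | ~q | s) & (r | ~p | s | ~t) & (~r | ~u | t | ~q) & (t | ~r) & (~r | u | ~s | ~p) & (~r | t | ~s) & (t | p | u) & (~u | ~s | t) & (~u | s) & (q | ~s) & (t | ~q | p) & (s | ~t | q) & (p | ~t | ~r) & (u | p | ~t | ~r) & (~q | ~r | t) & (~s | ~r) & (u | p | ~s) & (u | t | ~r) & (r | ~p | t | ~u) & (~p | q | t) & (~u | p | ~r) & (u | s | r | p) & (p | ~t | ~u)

3

There are 2^6 = 64 truth assignments over (p, q, r, s, t, u).
Split on p. With p = 1, the clauses containing p are satisfied and ~p drops from the rest; 3 of the 2^5 = 32 assignments to the other variables satisfy what remains.
With p = 0, by the same count on the reduced clause set, 0 assignments work.
Total: 3 + 0 = 3.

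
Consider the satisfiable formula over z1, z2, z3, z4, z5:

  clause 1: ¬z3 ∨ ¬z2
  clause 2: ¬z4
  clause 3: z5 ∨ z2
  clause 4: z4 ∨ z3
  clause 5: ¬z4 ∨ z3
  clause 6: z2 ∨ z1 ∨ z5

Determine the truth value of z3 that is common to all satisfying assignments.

True

Suppose z3 = False.
Unit clause (¬z4) forces z4 = False.
But (z4) is also a unit clause — contradiction.
So every satisfying assignment has z3 = True.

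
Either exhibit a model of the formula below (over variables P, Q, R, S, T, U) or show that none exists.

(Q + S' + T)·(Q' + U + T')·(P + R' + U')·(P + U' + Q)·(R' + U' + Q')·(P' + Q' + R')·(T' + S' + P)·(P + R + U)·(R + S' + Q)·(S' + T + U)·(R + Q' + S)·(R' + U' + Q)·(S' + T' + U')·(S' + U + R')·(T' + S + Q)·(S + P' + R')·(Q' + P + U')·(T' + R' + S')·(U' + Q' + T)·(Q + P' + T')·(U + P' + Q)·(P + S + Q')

P: 0, Q: 0, R: 1, S: 0, T: 0, U: 0

Try Q = 0.
Try S = 0.
Unit clause (T') forces T = 0.
Try P = 0.
Unit clause (U') forces U = 0.
Unit clause (R) forces R = 1.
Every clause now holds.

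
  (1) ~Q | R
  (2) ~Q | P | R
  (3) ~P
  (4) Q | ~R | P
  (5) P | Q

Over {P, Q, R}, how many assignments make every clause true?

There are 2^3 = 8 truth assignments over (P, Q, R).
Check each against the 5 clauses (columns in the order P, Q, R):
  F F F  ✗ fails (P | Q)
  F F T  ✗ fails (Q | ~R | P)
  F T F  ✗ fails (~Q | R)
  F T T  ✓ satisfies all
  T F F  ✗ fails (~P)
  T F T  ✗ fails (~P)
  T T F  ✗ fails (~Q | R)
  T T T  ✗ fails (~P)
1 of the 8 rows is a model.

1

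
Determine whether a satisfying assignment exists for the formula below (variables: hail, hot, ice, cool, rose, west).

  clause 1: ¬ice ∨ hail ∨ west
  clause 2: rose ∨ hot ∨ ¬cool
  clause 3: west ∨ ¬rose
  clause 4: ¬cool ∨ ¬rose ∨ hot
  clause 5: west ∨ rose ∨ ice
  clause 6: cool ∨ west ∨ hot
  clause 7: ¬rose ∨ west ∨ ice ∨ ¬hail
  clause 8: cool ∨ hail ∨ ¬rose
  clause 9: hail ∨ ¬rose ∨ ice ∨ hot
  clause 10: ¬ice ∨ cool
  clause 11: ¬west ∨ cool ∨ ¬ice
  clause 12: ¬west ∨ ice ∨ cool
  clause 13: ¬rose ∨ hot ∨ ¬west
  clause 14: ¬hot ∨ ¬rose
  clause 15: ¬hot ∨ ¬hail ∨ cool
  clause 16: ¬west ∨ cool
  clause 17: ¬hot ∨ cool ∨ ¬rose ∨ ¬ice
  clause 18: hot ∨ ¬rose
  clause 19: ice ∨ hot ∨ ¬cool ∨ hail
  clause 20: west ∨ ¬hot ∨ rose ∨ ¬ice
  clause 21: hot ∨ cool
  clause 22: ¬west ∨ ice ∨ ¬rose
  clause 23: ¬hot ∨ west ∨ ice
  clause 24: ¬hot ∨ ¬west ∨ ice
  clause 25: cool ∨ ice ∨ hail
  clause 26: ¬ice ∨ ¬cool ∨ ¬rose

Suppose west = True.
Unit clause (cool) forces cool = True.
Suppose rose = False.
Unit clause (hot) forces hot = True.
Unit clause (ice) forces ice = True.
Every clause is now satisfied; hail is unconstrained.
A satisfying assignment: hail: False, hot: True, ice: True, cool: True, rose: False, west: True.

Satisfiable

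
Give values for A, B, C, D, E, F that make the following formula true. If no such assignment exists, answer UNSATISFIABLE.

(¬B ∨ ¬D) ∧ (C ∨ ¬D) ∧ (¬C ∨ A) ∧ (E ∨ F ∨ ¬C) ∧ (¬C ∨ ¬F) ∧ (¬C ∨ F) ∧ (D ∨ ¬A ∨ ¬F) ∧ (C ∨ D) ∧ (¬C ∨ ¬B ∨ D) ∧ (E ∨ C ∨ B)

Branch on B: set B = False.
Branch on C: set C = True.
The clause (A) is unit, so A = True.
The clause (¬F) is unit, so F = False.
But (F) is also a unit clause — contradiction.
So C must be the other value — set C = False.
The clause (¬D) is unit, so D = False.
But (D) is also a unit clause — contradiction.
Neither C = True nor C = False works.
So B must be the other value — set B = True.
The clause (¬D) is unit, so D = False.
The clause (C) is unit, so C = True.
But (¬C) is also a unit clause — contradiction.
Neither B = True nor B = False works.

UNSATISFIABLE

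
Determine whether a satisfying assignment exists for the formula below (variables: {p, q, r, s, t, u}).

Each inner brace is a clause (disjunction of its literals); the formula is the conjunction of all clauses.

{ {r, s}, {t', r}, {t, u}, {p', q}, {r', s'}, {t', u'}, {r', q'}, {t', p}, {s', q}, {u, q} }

Branch on r: set r = 0.
The clause (s) is unit, so s = 1.
The clause (t') is unit, so t = 0.
The clause (u) is unit, so u = 1.
The clause (q) is unit, so q = 1.
No clause remains; p is free.
A satisfying assignment: p=0,  q=1,  r=0,  s=1,  t=0,  u=1.

Satisfiable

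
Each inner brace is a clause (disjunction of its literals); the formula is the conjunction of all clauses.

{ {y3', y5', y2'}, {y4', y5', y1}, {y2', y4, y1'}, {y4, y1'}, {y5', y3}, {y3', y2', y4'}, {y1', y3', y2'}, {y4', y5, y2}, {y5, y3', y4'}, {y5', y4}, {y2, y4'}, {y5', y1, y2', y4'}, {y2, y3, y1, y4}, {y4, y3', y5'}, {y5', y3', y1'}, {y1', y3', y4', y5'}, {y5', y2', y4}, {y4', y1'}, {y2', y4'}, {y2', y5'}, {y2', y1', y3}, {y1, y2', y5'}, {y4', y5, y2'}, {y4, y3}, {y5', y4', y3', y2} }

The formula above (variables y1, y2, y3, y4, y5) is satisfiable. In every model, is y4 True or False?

Suppose y4 = 1.
From the singleton clause (y2), y2 = 1.
Now (y2') is unsatisfied and unit — conflict.
So every satisfying assignment has y4 = False.

False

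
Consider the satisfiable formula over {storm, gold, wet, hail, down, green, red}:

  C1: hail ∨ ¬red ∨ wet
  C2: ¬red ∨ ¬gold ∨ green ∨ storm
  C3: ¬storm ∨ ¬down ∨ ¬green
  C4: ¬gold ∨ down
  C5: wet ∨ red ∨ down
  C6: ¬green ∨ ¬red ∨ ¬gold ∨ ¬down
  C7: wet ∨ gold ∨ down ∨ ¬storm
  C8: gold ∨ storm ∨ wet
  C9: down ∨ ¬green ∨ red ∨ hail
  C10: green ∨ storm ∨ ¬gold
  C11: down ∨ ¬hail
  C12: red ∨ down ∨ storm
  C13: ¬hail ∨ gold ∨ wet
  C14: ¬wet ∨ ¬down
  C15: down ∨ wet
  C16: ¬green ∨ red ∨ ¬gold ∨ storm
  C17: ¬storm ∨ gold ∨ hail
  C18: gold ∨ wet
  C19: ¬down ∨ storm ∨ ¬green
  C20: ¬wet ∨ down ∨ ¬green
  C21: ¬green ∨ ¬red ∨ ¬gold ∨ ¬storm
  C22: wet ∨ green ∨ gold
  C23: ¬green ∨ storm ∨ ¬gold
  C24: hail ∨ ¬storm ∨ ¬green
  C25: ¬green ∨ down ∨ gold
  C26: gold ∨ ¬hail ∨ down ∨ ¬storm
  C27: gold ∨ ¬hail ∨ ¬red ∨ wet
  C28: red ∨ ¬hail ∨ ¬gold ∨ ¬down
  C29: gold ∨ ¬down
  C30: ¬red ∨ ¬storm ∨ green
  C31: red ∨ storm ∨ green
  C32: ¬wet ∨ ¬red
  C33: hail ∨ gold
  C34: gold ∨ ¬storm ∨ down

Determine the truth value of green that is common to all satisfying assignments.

False

Suppose green = True.
Try storm = False.
The clause (¬down) is unit, so down = False.
The clause (¬gold) is unit, so gold = False.
But (gold) is also a unit clause — contradiction.
That branch fails; take storm = True instead.
The clause (¬down) is unit, so down = False.
The clause (¬gold) is unit, so gold = False.
But (gold) is also a unit clause — contradiction.
Either choice for storm ends in contradiction.
So every satisfying assignment has green = False.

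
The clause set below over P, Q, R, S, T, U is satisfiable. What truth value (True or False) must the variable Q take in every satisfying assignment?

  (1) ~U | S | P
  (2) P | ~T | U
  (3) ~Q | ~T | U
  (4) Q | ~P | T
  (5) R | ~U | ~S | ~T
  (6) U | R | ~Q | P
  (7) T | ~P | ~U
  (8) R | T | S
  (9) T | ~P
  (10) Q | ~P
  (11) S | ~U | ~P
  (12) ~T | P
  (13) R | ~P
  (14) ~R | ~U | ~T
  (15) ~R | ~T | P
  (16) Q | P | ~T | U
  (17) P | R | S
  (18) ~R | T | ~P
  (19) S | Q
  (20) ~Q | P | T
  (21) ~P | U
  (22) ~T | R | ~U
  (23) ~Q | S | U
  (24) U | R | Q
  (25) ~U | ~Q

Suppose Q = 1.
Unit clause (~U) forces U = 0.
Unit clause (~T) forces T = 0.
Unit clause (~P) forces P = 0.
But (P) is also a unit clause — contradiction.
So every satisfying assignment has Q = False.

False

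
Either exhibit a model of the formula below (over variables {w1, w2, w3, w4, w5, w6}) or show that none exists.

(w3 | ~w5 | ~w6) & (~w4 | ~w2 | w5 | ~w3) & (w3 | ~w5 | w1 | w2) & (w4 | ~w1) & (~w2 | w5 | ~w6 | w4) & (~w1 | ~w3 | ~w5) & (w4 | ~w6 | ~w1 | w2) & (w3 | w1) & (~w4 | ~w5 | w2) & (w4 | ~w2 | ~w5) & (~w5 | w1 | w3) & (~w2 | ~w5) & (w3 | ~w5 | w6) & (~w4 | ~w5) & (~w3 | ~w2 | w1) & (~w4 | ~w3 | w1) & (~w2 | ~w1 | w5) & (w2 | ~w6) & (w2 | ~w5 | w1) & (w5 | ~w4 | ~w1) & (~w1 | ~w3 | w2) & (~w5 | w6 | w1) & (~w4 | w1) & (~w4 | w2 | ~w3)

w1: 0,  w2: 0,  w3: 1,  w4: 0,  w5: 0,  w6: 0

Branch on w4: set w4 = 0.
Unit clause (~w1) forces w1 = 0.
Unit clause (w3) forces w3 = 1.
Unit clause (~w2) forces w2 = 0.
Unit clause (~w6) forces w6 = 0.
Unit clause (~w5) forces w5 = 0.
This assignment satisfies each clause.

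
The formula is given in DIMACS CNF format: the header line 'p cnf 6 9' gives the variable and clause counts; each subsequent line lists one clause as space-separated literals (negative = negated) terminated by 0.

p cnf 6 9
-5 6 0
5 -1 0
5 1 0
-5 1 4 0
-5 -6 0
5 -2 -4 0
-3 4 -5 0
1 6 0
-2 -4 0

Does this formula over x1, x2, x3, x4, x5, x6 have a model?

Suppose x5 = False.
(¬x1) alone gives x1 = False.
That conflicts with the unit clause (x1).
Undo x5 and try x5 = True.
(x6) alone gives x6 = True.
That conflicts with the unit clause (¬x6).
Either choice for x5 ends in contradiction.
No assignment satisfies every clause.

Unsatisfiable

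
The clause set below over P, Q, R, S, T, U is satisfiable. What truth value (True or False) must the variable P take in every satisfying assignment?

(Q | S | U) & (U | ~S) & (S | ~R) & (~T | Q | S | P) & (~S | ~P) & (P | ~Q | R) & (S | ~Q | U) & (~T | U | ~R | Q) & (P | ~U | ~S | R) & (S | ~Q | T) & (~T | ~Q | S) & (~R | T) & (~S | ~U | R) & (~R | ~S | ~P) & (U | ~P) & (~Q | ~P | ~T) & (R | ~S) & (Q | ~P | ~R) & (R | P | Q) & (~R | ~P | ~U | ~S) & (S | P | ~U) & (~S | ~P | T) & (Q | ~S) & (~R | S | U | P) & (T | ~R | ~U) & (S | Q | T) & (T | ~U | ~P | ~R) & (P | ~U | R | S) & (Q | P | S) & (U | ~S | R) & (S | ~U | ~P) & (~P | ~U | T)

Suppose P = 1.
Unit clause (~S) forces S = 0.
Unit clause (~R) forces R = 0.
Unit clause (U) forces U = 1.
Now (~U) is unsatisfied and unit — conflict.
So every satisfying assignment has P = False.

False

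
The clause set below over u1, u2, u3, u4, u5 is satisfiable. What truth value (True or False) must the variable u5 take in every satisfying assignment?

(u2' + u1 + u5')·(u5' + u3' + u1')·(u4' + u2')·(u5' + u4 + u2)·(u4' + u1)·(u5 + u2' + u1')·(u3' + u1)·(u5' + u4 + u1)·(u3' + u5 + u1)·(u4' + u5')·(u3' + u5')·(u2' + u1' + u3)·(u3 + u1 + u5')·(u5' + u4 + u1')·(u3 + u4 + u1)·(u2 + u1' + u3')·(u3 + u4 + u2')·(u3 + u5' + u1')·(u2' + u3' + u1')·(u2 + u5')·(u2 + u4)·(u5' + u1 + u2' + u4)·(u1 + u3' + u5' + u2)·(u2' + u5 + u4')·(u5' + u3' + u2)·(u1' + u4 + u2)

Suppose u5 = 1.
The clause (u4') is unit, so u4 = 0.
The clause (u2) is unit, so u2 = 1.
The clause (u1) is unit, so u1 = 1.
That conflicts with the unit clause (u1').
So every satisfying assignment has u5 = False.

False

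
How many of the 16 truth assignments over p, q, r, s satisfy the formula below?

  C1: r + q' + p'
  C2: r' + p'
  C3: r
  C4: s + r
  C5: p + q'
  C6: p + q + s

There are 2^4 = 16 truth assignments over (p, q, r, s).
Split on r. With r = 1, the clauses containing r are satisfied and r' drops from the rest; 1 of the 2^3 = 8 assignments to the other variables satisfy what remains.
With r = 0, by the same count on the reduced clause set, 0 assignments work.
(One model: p=F, q=F, r=T, s=T.)
Total: 1 + 0 = 1.

1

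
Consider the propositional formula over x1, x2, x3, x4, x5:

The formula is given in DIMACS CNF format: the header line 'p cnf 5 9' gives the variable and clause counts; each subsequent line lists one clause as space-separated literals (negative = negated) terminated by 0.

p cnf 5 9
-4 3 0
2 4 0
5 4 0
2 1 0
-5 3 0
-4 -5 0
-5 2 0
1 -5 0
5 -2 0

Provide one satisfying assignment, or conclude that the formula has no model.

Try x4 = True.
From the singleton clause (x3), x3 = True.
From the singleton clause (¬x5), x5 = False.
From the singleton clause (¬x2), x2 = False.
From the singleton clause (x1), x1 = True.
This assignment satisfies each clause.

x1 ↦ True,  x2 ↦ False,  x3 ↦ True,  x4 ↦ True,  x5 ↦ False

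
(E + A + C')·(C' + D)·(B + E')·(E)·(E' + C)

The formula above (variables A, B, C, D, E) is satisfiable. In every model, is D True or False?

True

Suppose D = 0.
Unit clause (C') forces C = 0.
Unit clause (E) forces E = 1.
That conflicts with the unit clause (E').
So every satisfying assignment has D = True.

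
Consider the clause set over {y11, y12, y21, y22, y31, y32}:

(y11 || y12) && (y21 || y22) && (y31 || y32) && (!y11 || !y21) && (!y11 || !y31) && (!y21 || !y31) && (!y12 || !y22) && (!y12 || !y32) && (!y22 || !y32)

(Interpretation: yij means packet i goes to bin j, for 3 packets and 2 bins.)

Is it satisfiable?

Case y11 = true:
From the singleton clause (!y21), y21 = false.
From the singleton clause (y22), y22 = true.
From the singleton clause (!y31), y31 = false.
From the singleton clause (y32), y32 = true.
That conflicts with the unit clause (!y32).
Backtrack on y11: now try y11 = false.
From the singleton clause (y12), y12 = true.
From the singleton clause (!y22), y22 = false.
From the singleton clause (y21), y21 = true.
From the singleton clause (!y31), y31 = false.
From the singleton clause (y32), y32 = true.
That conflicts with the unit clause (!y32).
Neither y11 = true nor y11 = false works.
No assignment satisfies every clause.

No, unsatisfiable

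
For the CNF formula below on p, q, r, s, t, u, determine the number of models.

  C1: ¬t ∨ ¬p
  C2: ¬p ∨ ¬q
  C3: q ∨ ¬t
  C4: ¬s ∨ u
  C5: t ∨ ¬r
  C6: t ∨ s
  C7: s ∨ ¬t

5

There are 2^6 = 64 truth assignments over (p, q, r, s, t, u).
Split on p. With p = True, the clauses containing p are satisfied and ¬p drops from the rest; 1 of the 2^5 = 32 assignments to the other variables satisfy what remains.
With p = False, by the same count on the reduced clause set, 4 assignments work.
Total: 1 + 4 = 5.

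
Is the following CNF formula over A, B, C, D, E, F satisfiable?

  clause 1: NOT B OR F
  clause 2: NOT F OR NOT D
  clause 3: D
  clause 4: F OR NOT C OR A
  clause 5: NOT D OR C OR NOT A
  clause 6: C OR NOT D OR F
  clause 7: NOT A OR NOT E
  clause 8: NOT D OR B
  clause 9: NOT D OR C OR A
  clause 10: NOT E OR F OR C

No

(D) alone gives D = true.
(NOT F) alone gives F = false.
(NOT B) alone gives B = false.
That conflicts with the unit clause (B).
No assignment satisfies every clause.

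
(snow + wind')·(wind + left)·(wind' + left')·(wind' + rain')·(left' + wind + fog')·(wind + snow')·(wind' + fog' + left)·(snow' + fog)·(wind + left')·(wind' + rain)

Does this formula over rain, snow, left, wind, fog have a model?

Branch on snow: set snow = 1.
(wind) alone gives wind = 1.
(left') alone gives left = 0.
(rain') alone gives rain = 0.
That conflicts with the unit clause (rain).
So snow must be the other value — set snow = 0.
(wind') alone gives wind = 0.
(left) alone gives left = 1.
That conflicts with the unit clause (left').
Neither snow = 1 nor snow = 0 works.
No assignment satisfies every clause.

No, unsatisfiable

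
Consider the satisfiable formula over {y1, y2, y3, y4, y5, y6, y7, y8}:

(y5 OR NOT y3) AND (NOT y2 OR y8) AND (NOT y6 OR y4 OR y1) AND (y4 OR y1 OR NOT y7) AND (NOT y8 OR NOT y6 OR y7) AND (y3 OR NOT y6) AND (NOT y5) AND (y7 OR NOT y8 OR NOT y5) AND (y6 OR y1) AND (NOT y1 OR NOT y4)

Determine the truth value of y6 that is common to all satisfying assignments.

False

Suppose y6 = true.
From the singleton clause (y3), y3 = true.
From the singleton clause (y5), y5 = true.
But (NOT y5) is also a unit clause — contradiction.
So every satisfying assignment has y6 = False.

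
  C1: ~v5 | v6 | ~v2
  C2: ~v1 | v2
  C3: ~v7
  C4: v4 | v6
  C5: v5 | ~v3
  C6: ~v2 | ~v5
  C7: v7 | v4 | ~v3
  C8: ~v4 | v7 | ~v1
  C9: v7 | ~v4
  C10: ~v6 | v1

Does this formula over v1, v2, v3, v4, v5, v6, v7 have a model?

The clause (~v7) is unit, so v7 = 0.
The clause (~v4) is unit, so v4 = 0.
The clause (v6) is unit, so v6 = 1.
The clause (~v3) is unit, so v3 = 0.
The clause (v1) is unit, so v1 = 1.
The clause (v2) is unit, so v2 = 1.
The clause (~v5) is unit, so v5 = 0.
All clauses are satisfied.
A satisfying assignment: v1: 1,  v2: 1,  v3: 0,  v4: 0,  v5: 0,  v6: 1,  v7: 0.

Satisfiable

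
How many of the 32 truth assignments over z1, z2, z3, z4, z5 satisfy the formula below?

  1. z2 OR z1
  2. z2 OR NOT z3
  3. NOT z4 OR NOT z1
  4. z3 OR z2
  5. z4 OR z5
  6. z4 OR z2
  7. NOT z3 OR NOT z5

There are 2^5 = 32 truth assignments over (z1, z2, z3, z4, z5).
Split on z3. With z3 = true, the clauses containing z3 are satisfied and NOT z3 drops from the rest; 1 of the 2^4 = 16 assignments to the other variables satisfy what remains.
With z3 = false, by the same count on the reduced clause set, 4 assignments work.
Total: 1 + 4 = 5.

5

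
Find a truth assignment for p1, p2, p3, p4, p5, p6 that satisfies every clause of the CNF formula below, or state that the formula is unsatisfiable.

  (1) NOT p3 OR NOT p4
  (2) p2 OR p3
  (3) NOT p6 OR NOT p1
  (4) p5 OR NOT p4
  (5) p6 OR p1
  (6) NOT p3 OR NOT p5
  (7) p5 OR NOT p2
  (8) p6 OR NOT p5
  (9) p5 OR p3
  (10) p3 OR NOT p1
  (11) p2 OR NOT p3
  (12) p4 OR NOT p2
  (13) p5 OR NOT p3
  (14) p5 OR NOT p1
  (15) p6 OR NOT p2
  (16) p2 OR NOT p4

Suppose p3 = false.
From the singleton clause (p2), p2 = true.
From the singleton clause (p5), p5 = true.
From the singleton clause (p6), p6 = true.
From the singleton clause (NOT p1), p1 = false.
From the singleton clause (p4), p4 = true.
This assignment satisfies each clause.

p1 ↦ false, p2 ↦ true, p3 ↦ false, p4 ↦ true, p5 ↦ true, p6 ↦ true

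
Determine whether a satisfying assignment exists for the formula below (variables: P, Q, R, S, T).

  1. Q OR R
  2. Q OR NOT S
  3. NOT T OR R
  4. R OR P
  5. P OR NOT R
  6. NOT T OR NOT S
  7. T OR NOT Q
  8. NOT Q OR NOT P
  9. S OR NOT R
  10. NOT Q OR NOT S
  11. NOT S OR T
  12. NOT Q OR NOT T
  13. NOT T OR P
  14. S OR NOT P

No, unsatisfiable

Suppose Q = true.
From the singleton clause (T), T = true.
That conflicts with the unit clause (NOT T).
So Q must be the other value — set Q = false.
From the singleton clause (R), R = true.
From the singleton clause (NOT S), S = false.
That conflicts with the unit clause (S).
Either choice for Q ends in contradiction.
No assignment satisfies every clause.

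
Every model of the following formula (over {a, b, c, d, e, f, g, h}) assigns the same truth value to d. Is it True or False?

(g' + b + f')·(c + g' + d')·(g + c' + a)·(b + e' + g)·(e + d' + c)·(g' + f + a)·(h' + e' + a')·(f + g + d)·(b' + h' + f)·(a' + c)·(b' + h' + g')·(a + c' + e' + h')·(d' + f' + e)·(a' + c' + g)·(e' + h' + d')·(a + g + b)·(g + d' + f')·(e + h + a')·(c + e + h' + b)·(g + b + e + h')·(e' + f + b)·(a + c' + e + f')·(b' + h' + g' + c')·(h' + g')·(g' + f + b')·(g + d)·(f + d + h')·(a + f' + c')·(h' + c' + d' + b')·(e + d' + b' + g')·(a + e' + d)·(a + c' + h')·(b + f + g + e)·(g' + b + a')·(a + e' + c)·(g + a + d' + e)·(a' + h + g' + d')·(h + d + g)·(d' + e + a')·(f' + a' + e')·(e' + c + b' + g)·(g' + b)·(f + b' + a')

Suppose d = 1.
Try c = 1.
Try g = 1.
From the singleton clause (h'), h = 0.
From the singleton clause (a'), a = 0.
From the singleton clause (f), f = 1.
That conflicts with the unit clause (f').
Backtrack on g: now try g = 0.
From the singleton clause (a), a = 1.
That conflicts with the unit clause (a').
Either choice for g ends in contradiction.
Backtrack on c: now try c = 0.
From the singleton clause (g'), g = 0.
From the singleton clause (e), e = 1.
From the singleton clause (b), b = 1.
That conflicts with the unit clause (b').
Either choice for c ends in contradiction.
So every satisfying assignment has d = False.

False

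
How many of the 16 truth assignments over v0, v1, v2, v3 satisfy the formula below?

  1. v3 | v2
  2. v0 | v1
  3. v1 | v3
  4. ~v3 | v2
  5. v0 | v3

There are 2^4 = 16 truth assignments over (v0, v1, v2, v3).
Check each against the 5 clauses (columns in the order v0, v1, v2, v3):
  F F F F  ✗ fails (v3 | v2)
  F F F T  ✗ fails (v0 | v1)
  F F T F  ✗ fails (v0 | v1)
  F F T T  ✗ fails (v0 | v1)
  F T F F  ✗ fails (v3 | v2)
  F T F T  ✗ fails (~v3 | v2)
  F T T F  ✗ fails (v0 | v3)
  F T T T  ✓ satisfies all
  T F F F  ✗ fails (v3 | v2)
  T F F T  ✗ fails (~v3 | v2)
  T F T F  ✗ fails (v1 | v3)
  T F T T  ✓ satisfies all
  T T F F  ✗ fails (v3 | v2)
  T T F T  ✗ fails (~v3 | v2)
  T T T F  ✓ satisfies all
  T T T T  ✓ satisfies all
4 of the 16 rows are models.

4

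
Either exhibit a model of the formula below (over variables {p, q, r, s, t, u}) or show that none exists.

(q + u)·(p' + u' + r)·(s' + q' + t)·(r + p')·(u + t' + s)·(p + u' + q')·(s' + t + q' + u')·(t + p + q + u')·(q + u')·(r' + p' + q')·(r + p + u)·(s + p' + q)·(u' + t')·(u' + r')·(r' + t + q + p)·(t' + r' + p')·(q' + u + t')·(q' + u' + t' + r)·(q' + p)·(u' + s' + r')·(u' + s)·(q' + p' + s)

Try q = 1.
Unit clause (p) forces p = 1.
Unit clause (r) forces r = 1.
Now (r') is unsatisfied and unit — conflict.
Backtrack on q: now try q = 0.
Unit clause (u) forces u = 1.
Now (u') is unsatisfied and unit — conflict.
Neither q = 1 nor q = 0 works.

UNSATISFIABLE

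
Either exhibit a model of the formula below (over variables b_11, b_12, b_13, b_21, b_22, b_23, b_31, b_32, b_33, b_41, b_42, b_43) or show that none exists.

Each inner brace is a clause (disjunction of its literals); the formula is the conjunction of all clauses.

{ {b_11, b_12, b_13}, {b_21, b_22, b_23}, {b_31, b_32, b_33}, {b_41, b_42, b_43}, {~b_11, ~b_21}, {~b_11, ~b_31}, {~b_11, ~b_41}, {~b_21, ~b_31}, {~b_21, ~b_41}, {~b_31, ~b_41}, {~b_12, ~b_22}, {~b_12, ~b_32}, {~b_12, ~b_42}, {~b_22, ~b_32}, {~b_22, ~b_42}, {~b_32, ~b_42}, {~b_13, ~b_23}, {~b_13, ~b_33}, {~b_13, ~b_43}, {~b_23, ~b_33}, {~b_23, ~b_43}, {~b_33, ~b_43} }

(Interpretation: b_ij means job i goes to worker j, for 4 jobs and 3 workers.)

UNSATISFIABLE

Branch on b_11: set b_11 = 0.
Branch on b_12: set b_12 = 1.
Unit clause (~b_22) forces b_22 = 0.
Unit clause (~b_32) forces b_32 = 0.
Unit clause (~b_42) forces b_42 = 0.
Branch on b_21: set b_21 = 1.
Unit clause (~b_31) forces b_31 = 0.
Unit clause (b_33) forces b_33 = 1.
Unit clause (~b_41) forces b_41 = 0.
Unit clause (b_43) forces b_43 = 1.
That conflicts with the unit clause (~b_43).
That branch fails; take b_21 = 0 instead.
Unit clause (b_23) forces b_23 = 1.
Unit clause (~b_13) forces b_13 = 0.
Unit clause (~b_33) forces b_33 = 0.
Unit clause (b_31) forces b_31 = 1.
Unit clause (~b_41) forces b_41 = 0.
Unit clause (b_43) forces b_43 = 1.
That conflicts with the unit clause (~b_43).
Either choice for b_21 ends in contradiction.
That branch fails; take b_12 = 0 instead.
Unit clause (b_13) forces b_13 = 1.
Unit clause (~b_23) forces b_23 = 0.
Unit clause (~b_33) forces b_33 = 0.
Unit clause (~b_43) forces b_43 = 0.
Branch on b_21: set b_21 = 1.
Unit clause (~b_31) forces b_31 = 0.
Unit clause (b_32) forces b_32 = 1.
Unit clause (~b_41) forces b_41 = 0.
Unit clause (b_42) forces b_42 = 1.
That conflicts with the unit clause (~b_42).
That branch fails; take b_21 = 0 instead.
Unit clause (b_22) forces b_22 = 1.
Unit clause (~b_32) forces b_32 = 0.
Unit clause (b_31) forces b_31 = 1.
Unit clause (~b_41) forces b_41 = 0.
Unit clause (b_42) forces b_42 = 1.
That conflicts with the unit clause (~b_42).
Either choice for b_21 ends in contradiction.
Either choice for b_12 ends in contradiction.
That branch fails; take b_11 = 1 instead.
Unit clause (~b_21) forces b_21 = 0.
Unit clause (~b_31) forces b_31 = 0.
Unit clause (~b_41) forces b_41 = 0.
Branch on b_22: set b_22 = 1.
Unit clause (~b_12) forces b_12 = 0.
Unit clause (~b_32) forces b_32 = 0.
Unit clause (b_33) forces b_33 = 1.
Unit clause (~b_42) forces b_42 = 0.
Unit clause (b_43) forces b_43 = 1.
That conflicts with the unit clause (~b_43).
That branch fails; take b_22 = 0 instead.
Unit clause (b_23) forces b_23 = 1.
Unit clause (~b_13) forces b_13 = 0.
Unit clause (~b_33) forces b_33 = 0.
Unit clause (b_32) forces b_32 = 1.
Unit clause (~b_12) forces b_12 = 0.
Unit clause (~b_42) forces b_42 = 0.
Unit clause (b_43) forces b_43 = 1.
That conflicts with the unit clause (~b_43).
Either choice for b_22 ends in contradiction.
Either choice for b_11 ends in contradiction.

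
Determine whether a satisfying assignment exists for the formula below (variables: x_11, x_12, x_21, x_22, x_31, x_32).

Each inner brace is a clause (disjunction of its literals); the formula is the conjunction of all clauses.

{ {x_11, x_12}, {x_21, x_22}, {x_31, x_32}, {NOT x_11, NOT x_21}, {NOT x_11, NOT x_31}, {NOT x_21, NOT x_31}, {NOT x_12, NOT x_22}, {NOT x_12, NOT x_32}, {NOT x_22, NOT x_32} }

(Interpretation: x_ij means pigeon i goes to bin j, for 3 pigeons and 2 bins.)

No, unsatisfiable

Try x_11 = true.
The clause (NOT x_21) is unit, so x_21 = false.
The clause (x_22) is unit, so x_22 = true.
The clause (NOT x_31) is unit, so x_31 = false.
The clause (x_32) is unit, so x_32 = true.
But (NOT x_32) is also a unit clause — contradiction.
So x_11 must be the other value — set x_11 = false.
The clause (x_12) is unit, so x_12 = true.
The clause (NOT x_22) is unit, so x_22 = false.
The clause (x_21) is unit, so x_21 = true.
The clause (NOT x_31) is unit, so x_31 = false.
The clause (x_32) is unit, so x_32 = true.
But (NOT x_32) is also a unit clause — contradiction.
Neither x_11 = true nor x_11 = false works.
No assignment satisfies every clause.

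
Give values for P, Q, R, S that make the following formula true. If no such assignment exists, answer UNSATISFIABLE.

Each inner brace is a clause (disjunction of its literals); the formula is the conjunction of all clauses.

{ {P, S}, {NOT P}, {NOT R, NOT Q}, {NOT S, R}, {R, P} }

P: false,  Q: false,  R: true,  S: true

(NOT P) alone gives P = false.
(S) alone gives S = true.
(R) alone gives R = true.
(NOT Q) alone gives Q = false.
Every clause now holds.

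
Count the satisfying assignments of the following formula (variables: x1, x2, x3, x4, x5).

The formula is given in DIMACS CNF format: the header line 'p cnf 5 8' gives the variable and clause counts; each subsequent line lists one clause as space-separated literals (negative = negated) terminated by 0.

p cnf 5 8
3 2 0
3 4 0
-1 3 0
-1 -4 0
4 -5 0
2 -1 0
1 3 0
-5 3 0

There are 2^5 = 32 truth assignments over (x1, x2, x3, x4, x5).
Split on x4. With x4 = True, the clauses containing x4 are satisfied and ¬x4 drops from the rest; 4 of the 2^4 = 16 assignments to the other variables satisfy what remains.
With x4 = False, by the same count on the reduced clause set, 3 assignments work.
(One model: x1=F, x2=F, x3=T, x4=F, x5=F.)
Total: 4 + 3 = 7.

7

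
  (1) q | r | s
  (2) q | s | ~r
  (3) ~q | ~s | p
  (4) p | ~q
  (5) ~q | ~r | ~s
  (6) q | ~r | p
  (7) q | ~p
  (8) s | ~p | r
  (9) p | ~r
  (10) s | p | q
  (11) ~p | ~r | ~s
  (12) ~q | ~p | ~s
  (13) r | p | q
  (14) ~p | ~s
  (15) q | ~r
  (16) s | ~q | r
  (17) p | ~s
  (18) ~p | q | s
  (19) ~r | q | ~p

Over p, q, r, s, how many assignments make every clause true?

There are 2^4 = 16 truth assignments over (p, q, r, s).
Split on r. With r = 1, the clauses containing r are satisfied and ~r drops from the rest; 1 of the 2^3 = 8 assignments to the other variables satisfy what remains.
With r = 0, by the same count on the reduced clause set, 0 assignments work.
(One model: p=T, q=T, r=T, s=F.)
Total: 1 + 0 = 1.

1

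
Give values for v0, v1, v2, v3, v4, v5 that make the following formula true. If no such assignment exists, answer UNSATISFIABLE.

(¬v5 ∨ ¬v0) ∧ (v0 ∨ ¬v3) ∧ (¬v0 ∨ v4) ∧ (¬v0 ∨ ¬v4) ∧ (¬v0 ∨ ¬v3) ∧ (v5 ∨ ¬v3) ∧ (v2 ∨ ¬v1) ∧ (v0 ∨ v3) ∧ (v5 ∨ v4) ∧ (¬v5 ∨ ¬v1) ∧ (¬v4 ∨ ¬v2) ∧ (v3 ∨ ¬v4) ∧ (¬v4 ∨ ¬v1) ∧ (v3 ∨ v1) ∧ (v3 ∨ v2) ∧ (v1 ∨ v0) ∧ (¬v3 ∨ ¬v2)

UNSATISFIABLE

Suppose v5 = False.
(¬v3) alone gives v3 = False.
(v0) alone gives v0 = True.
(v4) alone gives v4 = True.
Now (¬v4) is unsatisfied and unit — conflict.
Undo v5 and try v5 = True.
(¬v0) alone gives v0 = False.
(¬v3) alone gives v3 = False.
Now (v3) is unsatisfied and unit — conflict.
Neither v5 = True nor v5 = False works.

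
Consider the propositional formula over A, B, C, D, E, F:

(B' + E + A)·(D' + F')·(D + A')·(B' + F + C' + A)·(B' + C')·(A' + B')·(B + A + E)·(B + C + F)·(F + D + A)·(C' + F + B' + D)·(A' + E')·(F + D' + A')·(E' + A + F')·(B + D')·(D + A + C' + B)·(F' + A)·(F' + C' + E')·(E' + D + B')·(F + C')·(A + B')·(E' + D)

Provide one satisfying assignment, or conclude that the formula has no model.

UNSATISFIABLE

Case D = 0:
Unit clause (A') forces A = 0.
Unit clause (F) forces F = 1.
That conflicts with the unit clause (F').
So D must be the other value — set D = 1.
Unit clause (F') forces F = 0.
Unit clause (A') forces A = 0.
Unit clause (B) forces B = 1.
That conflicts with the unit clause (B').
Both values of D lead to a conflict.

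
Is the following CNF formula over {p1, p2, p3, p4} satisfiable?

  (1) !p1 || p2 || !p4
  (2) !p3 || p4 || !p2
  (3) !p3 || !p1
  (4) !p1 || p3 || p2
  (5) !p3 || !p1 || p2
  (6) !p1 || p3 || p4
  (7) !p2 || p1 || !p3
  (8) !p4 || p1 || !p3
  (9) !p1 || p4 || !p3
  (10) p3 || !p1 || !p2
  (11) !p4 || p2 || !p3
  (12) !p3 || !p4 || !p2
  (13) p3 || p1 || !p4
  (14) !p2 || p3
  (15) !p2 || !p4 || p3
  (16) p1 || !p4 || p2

Try p3 = true.
From the singleton clause (!p1), p1 = false.
From the singleton clause (!p2), p2 = false.
From the singleton clause (!p4), p4 = false.
Every clause now holds.
A satisfying assignment: p1: false,  p2: false,  p3: true,  p4: false.

Yes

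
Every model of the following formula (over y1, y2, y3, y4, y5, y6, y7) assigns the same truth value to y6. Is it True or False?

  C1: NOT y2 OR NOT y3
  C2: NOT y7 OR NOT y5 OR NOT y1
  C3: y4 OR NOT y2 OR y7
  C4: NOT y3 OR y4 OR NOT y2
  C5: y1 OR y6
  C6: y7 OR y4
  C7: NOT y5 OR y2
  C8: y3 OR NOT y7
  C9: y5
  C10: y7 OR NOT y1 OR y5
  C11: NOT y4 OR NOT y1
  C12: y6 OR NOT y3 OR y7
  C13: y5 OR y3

True

Suppose y6 = false.
The clause (y1) is unit, so y1 = true.
The clause (y5) is unit, so y5 = true.
The clause (NOT y7) is unit, so y7 = false.
The clause (y4) is unit, so y4 = true.
But (NOT y4) is also a unit clause — contradiction.
So every satisfying assignment has y6 = True.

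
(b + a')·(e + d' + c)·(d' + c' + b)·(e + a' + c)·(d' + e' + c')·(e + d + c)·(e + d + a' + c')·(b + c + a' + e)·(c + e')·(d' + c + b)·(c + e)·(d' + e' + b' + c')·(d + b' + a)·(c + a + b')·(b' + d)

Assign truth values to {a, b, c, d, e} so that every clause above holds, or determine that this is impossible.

a ↦ 1,  b ↦ 1,  c ↦ 1,  d ↦ 1,  e ↦ 0

Try b = 1.
(d) alone gives d = 1.
Try e = 0.
(c) alone gives c = 1.
Every clause is now satisfied; a is unconstrained.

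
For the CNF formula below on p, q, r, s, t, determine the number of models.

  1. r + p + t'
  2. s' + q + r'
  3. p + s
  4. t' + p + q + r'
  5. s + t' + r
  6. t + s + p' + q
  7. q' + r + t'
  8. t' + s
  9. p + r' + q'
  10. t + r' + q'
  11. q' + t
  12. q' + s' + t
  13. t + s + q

4

There are 2^5 = 32 truth assignments over (p, q, r, s, t).
Split on t. With t = 1, the clauses containing t are satisfied and t' drops from the rest; 2 of the 2^4 = 16 assignments to the other variables satisfy what remains.
With t = 0, by the same count on the reduced clause set, 2 assignments work.
(One model: p=F, q=F, r=F, s=T, t=F.)
Total: 2 + 2 = 4.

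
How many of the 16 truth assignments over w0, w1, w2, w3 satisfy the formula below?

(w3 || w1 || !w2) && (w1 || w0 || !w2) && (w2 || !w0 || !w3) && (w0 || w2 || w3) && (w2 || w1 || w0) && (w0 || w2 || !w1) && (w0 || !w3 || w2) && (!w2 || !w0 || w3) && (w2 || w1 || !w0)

There are 2^4 = 16 truth assignments over (w0, w1, w2, w3).
Check each against the 9 clauses (columns in the order w0, w1, w2, w3):
  F F F F  ✗ fails (w0 || w2 || w3)
  F F F T  ✗ fails (w2 || w1 || w0)
  F F T F  ✗ fails (w3 || w1 || !w2)
  F F T T  ✗ fails (w1 || w0 || !w2)
  F T F F  ✗ fails (w0 || w2 || w3)
  F T F T  ✗ fails (w0 || w2 || !w1)
  F T T F  ✓ satisfies all
  F T T T  ✓ satisfies all
  T F F F  ✗ fails (w2 || w1 || !w0)
  T F F T  ✗ fails (w2 || !w0 || !w3)
  T F T F  ✗ fails (w3 || w1 || !w2)
  T F T T  ✓ satisfies all
  T T F F  ✓ satisfies all
  T T F T  ✗ fails (w2 || !w0 || !w3)
  T T T F  ✗ fails (!w2 || !w0 || w3)
  T T T T  ✓ satisfies all
5 of the 16 rows are models.

5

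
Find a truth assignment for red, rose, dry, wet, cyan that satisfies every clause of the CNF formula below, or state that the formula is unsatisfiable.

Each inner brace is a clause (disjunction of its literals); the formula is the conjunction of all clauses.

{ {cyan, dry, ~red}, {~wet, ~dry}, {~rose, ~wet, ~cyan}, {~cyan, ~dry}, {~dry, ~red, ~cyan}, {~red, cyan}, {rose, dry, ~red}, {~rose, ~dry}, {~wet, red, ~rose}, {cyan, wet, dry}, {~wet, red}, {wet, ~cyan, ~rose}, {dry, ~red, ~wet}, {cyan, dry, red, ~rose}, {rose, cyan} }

red: 0; rose: 0; dry: 0; wet: 0; cyan: 1

Branch on wet: set wet = 0.
Branch on cyan: set cyan = 1.
The clause (~dry) is unit, so dry = 0.
The clause (~rose) is unit, so rose = 0.
The clause (~red) is unit, so red = 0.
This assignment satisfies each clause.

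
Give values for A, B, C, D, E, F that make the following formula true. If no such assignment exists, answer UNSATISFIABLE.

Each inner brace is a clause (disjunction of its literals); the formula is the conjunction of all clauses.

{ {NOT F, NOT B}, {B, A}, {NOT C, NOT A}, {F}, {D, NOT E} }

A: true, B: false, C: false, D: true, E: true, F: true

(F) alone gives F = true.
(NOT B) alone gives B = false.
(A) alone gives A = true.
(NOT C) alone gives C = false.
Branch on D: set D = true.
Every clause is now satisfied; E is unconstrained.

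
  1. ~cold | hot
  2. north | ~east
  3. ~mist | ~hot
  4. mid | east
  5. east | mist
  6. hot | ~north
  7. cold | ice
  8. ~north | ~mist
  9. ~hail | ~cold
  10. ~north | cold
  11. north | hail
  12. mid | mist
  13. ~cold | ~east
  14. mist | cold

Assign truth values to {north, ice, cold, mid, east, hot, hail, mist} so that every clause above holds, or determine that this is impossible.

north: 0, ice: 1, cold: 0, mid: 1, east: 0, hot: 0, hail: 1, mist: 1

Case cold = 0:
(ice) alone gives ice = 1.
(~north) alone gives north = 0.
(~east) alone gives east = 0.
(mid) alone gives mid = 1.
(mist) alone gives mist = 1.
(~hot) alone gives hot = 0.
(hail) alone gives hail = 1.
This assignment satisfies each clause.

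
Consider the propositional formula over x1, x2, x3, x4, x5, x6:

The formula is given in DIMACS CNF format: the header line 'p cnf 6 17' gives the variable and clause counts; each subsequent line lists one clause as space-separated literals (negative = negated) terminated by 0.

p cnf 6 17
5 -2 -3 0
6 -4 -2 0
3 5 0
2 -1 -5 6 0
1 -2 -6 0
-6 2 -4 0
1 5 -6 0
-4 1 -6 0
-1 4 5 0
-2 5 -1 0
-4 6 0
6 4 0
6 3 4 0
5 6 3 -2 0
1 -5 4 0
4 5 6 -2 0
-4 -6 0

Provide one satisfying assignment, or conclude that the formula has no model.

x1=True; x2=True; x3=True; x4=False; x5=True; x6=True

Case x3 = True:
Case x5 = True:
Case x4 = False:
From the singleton clause (x6), x6 = True.
From the singleton clause (x1), x1 = True.
Every clause is now satisfied; x2 is unconstrained.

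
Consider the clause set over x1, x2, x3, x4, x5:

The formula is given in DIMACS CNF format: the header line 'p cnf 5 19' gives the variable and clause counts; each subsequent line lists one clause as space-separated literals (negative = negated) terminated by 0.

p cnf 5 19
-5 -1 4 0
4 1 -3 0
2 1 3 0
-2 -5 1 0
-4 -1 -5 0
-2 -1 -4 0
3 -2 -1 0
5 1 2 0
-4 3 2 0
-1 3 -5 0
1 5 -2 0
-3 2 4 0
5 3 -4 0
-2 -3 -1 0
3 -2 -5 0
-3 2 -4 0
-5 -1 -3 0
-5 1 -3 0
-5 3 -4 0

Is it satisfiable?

Yes, satisfiable

Branch on x5: set x5 = False.
Branch on x1: set x1 = True.
Branch on x2: set x2 = False.
Branch on x4: set x4 = False.
Unit clause (¬x3) forces x3 = False.
This assignment satisfies each clause.
A satisfying assignment: x1=True,  x2=False,  x3=False,  x4=False,  x5=False.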